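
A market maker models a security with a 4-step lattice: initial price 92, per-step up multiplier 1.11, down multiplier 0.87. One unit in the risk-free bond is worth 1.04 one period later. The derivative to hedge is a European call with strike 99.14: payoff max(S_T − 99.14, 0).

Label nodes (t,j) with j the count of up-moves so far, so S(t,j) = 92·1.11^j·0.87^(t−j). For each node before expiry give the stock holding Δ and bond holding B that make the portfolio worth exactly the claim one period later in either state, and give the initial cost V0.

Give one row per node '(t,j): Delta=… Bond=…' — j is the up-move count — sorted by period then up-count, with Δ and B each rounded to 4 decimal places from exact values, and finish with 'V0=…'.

(0,0): Delta=0.6146 Bond=-44.1643
(1,0): Delta=0.2493 Bond=-16.6948
(1,1): Delta=0.7325 Bond=-57.9692
(2,0): Delta=0.0000 Bond=0.0000
(2,1): Delta=0.3298 Bond=-24.5119
(2,2): Delta=0.8624 Bond=-75.0193
(3,0): Delta=0.0000 Bond=0.0000
(3,1): Delta=0.0000 Bond=0.0000
(3,2): Delta=0.4362 Bond=-35.9892
(3,3): Delta=1.0000 Bond=-95.3269
V0=12.3795

The replicating-portfolio and risk-neutral prices coincide; use p* = (1.04−0.87)/(1.11−0.87) = 0.7083 for the latter.
At expiry t=4: V(4,0)=0.0000, V(4,1)=0.0000, V(4,2)=0.0000, V(4,3)=10.3252, V(4,4)=40.5225
  t=3,j=0: stock 60.5823 → up 67.2463 (V=0.0000), down 52.7066 (V=0.0000). Price 0.0000; hedge Δ=0.0000, bond B=0.0000.
  t=3,j=1: stock 77.2946 → up 85.7970 (V=0.0000), down 67.2463 (V=0.0000). Price 0.0000; hedge Δ=0.0000, bond B=0.0000.
  t=3,j=2: stock 98.6173 → up 109.4652 (V=10.3252), down 85.7970 (V=0.0000). Price 7.0324; hedge Δ=0.4362, bond B=-35.9892.
  t=3,j=3: stock 125.8221 → up 139.6625 (V=40.5225), down 109.4652 (V=10.3252). Price 30.4951; hedge Δ=1.0000, bond B=-95.3269.
  t=2,j=0: stock 69.6348 → up 77.2946 (V=0.0000), down 60.5823 (V=0.0000). Price 0.0000; hedge Δ=0.0000, bond B=0.0000.
  t=2,j=1: stock 88.8444 → up 98.6173 (V=7.0324), down 77.2946 (V=0.0000). Price 4.7897; hedge Δ=0.3298, bond B=-24.5119.
  t=2,j=2: stock 113.3532 → up 125.8221 (V=30.4951), down 98.6173 (V=7.0324). Price 22.7421; hedge Δ=0.8624, bond B=-75.0193.
  t=1,j=0: stock 80.0400 → up 88.8444 (V=4.7897), down 69.6348 (V=0.0000). Price 3.2622; hedge Δ=0.2493, bond B=-16.6948.
  t=1,j=1: stock 102.1200 → up 113.3532 (V=22.7421), down 88.8444 (V=4.7897). Price 16.8327; hedge Δ=0.7325, bond B=-57.9692.
  t=0,j=0: stock 92.0000 → up 102.1200 (V=16.8327), down 80.0400 (V=3.2622). Price 12.3795; hedge Δ=0.6146, bond B=-44.1643.
Self-financing check: at every node Δ·S+B equals the discounted successor values.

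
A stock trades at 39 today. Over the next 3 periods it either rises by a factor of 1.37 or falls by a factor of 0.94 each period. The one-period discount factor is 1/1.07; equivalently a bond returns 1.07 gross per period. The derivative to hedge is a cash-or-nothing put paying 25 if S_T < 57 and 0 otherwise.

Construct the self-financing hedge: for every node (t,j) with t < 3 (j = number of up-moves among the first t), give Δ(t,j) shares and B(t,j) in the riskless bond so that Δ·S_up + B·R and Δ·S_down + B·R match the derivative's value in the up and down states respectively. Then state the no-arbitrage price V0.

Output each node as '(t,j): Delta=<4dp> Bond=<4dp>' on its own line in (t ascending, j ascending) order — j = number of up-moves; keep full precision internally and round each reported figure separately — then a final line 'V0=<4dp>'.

Risk-neutral probability p* = (R−d)/(u−d) = (1.07−0.94)/(1.37−0.94) = 0.3023.
Payoff layer (t=3): V(3,0)=25.0000, V(3,1)=25.0000, V(3,2)=0.0000, V(3,3)=0.0000
Node (2,0) S=34.4604: V=(p*·25.0000+(1−p*)·25.0000)/1.07=23.3645; Δ=(25.0000−25.0000)/(47.2107−32.3928)=0.0000; B=V−Δ·S=23.3645
Node (2,1) S=50.2242: V=(p*·0.0000+(1−p*)·25.0000)/1.07=16.3008; Δ=(0.0000−25.0000)/(68.8072−47.2107)=-1.1576; B=V−Δ·S=74.4403
Node (2,2) S=73.1991: V=(p*·0.0000+(1−p*)·0.0000)/1.07=0.0000; Δ=(0.0000−0.0000)/(100.2828−68.8072)=0.0000; B=V−Δ·S=0.0000
Node (1,0) S=36.6600: V=(p*·16.3008+(1−p*)·23.3645)/1.07=19.8401; Δ=(16.3008−23.3645)/(50.2242−34.4604)=-0.4481; B=V−Δ·S=36.2673
Node (1,1) S=53.4300: V=(p*·0.0000+(1−p*)·16.3008)/1.07=10.6286; Δ=(0.0000−16.3008)/(73.1991−50.2242)=-0.7095; B=V−Δ·S=48.5375
Node (0,0) S=39.0000: V=(p*·10.6286+(1−p*)·19.8401)/1.07=15.9395; Δ=(10.6286−19.8401)/(53.4300−36.6600)=-0.5493; B=V−Δ·S=37.3616
Check: Δ(0,0)·S0 + B(0,0) = 15.9395 = V0.

(0,0): Delta=-0.5493 Bond=37.3616
(1,0): Delta=-0.4481 Bond=36.2673
(1,1): Delta=-0.7095 Bond=48.5375
(2,0): Delta=0.0000 Bond=23.3645
(2,1): Delta=-1.1576 Bond=74.4403
(2,2): Delta=0.0000 Bond=0.0000
V0=15.9395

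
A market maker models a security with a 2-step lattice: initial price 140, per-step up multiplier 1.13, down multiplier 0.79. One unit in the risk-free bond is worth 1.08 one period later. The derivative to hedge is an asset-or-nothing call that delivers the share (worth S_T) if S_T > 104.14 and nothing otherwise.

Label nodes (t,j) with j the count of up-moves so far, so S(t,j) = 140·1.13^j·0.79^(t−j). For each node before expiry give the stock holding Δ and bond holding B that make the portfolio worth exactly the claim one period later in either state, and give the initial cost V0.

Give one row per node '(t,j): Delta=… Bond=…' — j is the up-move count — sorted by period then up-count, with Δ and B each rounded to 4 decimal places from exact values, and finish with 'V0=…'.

No-arbitrage ⇒ martingale measure with p* = (R−d)/(u−d) = 0.8529.
Payoff layer (t=2): V(2,0)=0.0000, V(2,1)=124.9780, V(2,2)=178.7660
(1,0): S=110.6000. Δ = (V_up−V_dn)/(S_up−S_dn) = (124.9780−0.0000)/(124.9780−87.3740) = 3.3235. V = [p*·124.9780 + (1−p*)·0.0000]/1.08 = 98.7027. B = V − Δ·S = -268.8797.
(1,1): S=158.2000. Δ = (V_up−V_dn)/(S_up−S_dn) = (178.7660−124.9780)/(178.7660−124.9780) = 1.0000. V = [p*·178.7660 + (1−p*)·124.9780]/1.08 = 158.2000. B = V − Δ·S = 0.0000.
(0,0): S=140.0000. Δ = (V_up−V_dn)/(S_up−S_dn) = (158.2000−98.7027)/(158.2000−110.6000) = 1.2499. V = [p*·158.2000 + (1−p*)·98.7027]/1.08 = 138.3800. B = V − Δ·S = -36.6122.
The time-0 hedge costs 138.3800, which is the no-arbitrage price.

(0,0): Delta=1.2499 Bond=-36.6122
(1,0): Delta=3.3235 Bond=-268.8797
(1,1): Delta=1.0000 Bond=0.0000
V0=138.3800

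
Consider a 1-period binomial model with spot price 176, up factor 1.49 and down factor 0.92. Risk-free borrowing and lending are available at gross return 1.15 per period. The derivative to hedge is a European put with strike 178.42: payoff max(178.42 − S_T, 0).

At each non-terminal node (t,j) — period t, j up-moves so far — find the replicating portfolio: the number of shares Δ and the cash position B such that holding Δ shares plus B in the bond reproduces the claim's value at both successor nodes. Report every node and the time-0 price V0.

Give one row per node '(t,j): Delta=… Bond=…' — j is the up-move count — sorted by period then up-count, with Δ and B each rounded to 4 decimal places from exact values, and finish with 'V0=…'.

(0,0): Delta=-0.1645 Bond=37.5057
V0=8.5584

The replicating-portfolio and risk-neutral prices coincide; use p* = (1.15−0.92)/(1.49−0.92) = 0.4035 for the latter.
At expiry t=1: V(1,0)=16.5000, V(1,1)=0.0000
(0,0): S=176.0000. Δ = (V_up−V_dn)/(S_up−S_dn) = (0.0000−16.5000)/(262.2400−161.9200) = -0.1645. V = [p*·0.0000 + (1−p*)·16.5000]/1.15 = 8.5584. B = V − Δ·S = 37.5057.
Check: Δ(0,0)·S0 + B(0,0) = 8.5584 = V0.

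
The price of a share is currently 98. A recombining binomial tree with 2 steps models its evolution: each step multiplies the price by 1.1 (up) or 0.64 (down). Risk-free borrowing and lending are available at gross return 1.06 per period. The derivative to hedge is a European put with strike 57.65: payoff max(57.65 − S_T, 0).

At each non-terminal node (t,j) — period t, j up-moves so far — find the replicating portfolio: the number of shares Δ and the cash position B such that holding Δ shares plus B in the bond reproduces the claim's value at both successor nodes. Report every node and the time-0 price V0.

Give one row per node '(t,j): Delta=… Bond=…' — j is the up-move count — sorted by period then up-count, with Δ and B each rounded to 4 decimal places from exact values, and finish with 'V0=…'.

Risk-neutral probability p* = (R−d)/(u−d) = (1.06−0.64)/(1.1−0.64) = 0.9130.
Terminal payoffs: V(2,0)=17.5092, V(2,1)=0.0000, V(2,2)=0.0000
(1,0): S=62.7200. Δ = (V_up−V_dn)/(S_up−S_dn) = (0.0000−17.5092)/(68.9920−40.1408) = -0.6069. V = [p*·0.0000 + (1−p*)·17.5092]/1.06 = 1.4364. B = V − Δ·S = 39.4998.
(1,1): S=107.8000. Δ = (V_up−V_dn)/(S_up−S_dn) = (0.0000−0.0000)/(118.5800−68.9920) = 0.0000. V = [p*·0.0000 + (1−p*)·0.0000]/1.06 = 0.0000. B = V − Δ·S = 0.0000.
(0,0): S=98.0000. Δ = (V_up−V_dn)/(S_up−S_dn) = (0.0000−1.4364)/(107.8000−62.7200) = -0.0319. V = [p*·0.0000 + (1−p*)·1.4364]/1.06 = 0.1178. B = V − Δ·S = 3.2403.
The time-0 hedge costs 0.1178, which is the no-arbitrage price.

(0,0): Delta=-0.0319 Bond=3.2403
(1,0): Delta=-0.6069 Bond=39.4998
(1,1): Delta=0.0000 Bond=0.0000
V0=0.1178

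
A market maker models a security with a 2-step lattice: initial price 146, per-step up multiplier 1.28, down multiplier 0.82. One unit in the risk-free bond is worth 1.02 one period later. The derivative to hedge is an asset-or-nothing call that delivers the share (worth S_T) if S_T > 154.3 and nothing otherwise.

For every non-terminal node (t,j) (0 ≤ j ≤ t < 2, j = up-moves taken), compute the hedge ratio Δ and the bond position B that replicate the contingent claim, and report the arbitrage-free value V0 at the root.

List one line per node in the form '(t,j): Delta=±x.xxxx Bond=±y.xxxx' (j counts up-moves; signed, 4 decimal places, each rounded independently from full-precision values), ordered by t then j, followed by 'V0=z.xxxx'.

Since d<R<u, set p* = (R−d)/(u−d) = 0.4348; price each node as the discounted p*-expectation of its children.
Payoff layer (t=2): V(2,0)=0.0000, V(2,1)=0.0000, V(2,2)=239.2064
Node (1,0) S=119.7200: V=(p*·0.0000+(1−p*)·0.0000)/1.02=0.0000; Δ=(0.0000−0.0000)/(153.2416−98.1704)=0.0000; B=V−Δ·S=0.0000
Node (1,1) S=186.8800: V=(p*·239.2064+(1−p*)·0.0000)/1.02=101.9635; Δ=(239.2064−0.0000)/(239.2064−153.2416)=2.7826; B=V−Δ·S=-418.0504
Node (0,0) S=146.0000: V=(p*·101.9635+(1−p*)·0.0000)/1.02=43.4627; Δ=(101.9635−0.0000)/(186.8800−119.7200)=1.5182; B=V−Δ·S=-178.1971
Self-financing check: at every node Δ·S+B equals the discounted successor values.

(0,0): Delta=1.5182 Bond=-178.1971
(1,0): Delta=0.0000 Bond=0.0000
(1,1): Delta=2.7826 Bond=-418.0504
V0=43.4627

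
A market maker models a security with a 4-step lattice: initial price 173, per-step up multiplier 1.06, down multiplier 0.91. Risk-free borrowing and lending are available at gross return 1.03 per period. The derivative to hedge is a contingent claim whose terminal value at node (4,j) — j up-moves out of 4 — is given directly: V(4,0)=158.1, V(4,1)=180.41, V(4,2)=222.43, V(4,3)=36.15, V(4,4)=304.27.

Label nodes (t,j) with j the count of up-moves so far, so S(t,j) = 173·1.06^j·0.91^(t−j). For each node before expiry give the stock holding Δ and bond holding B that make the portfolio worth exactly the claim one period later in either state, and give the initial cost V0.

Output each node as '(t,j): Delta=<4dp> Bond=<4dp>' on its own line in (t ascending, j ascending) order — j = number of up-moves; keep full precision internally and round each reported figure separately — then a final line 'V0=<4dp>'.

(0,0): Delta=2.4671 Bond=-268.2411
(1,0): Delta=-4.1864 Bond=771.1760
(1,1): Delta=3.8951 Bond=-538.1544
(2,0): Delta=1.7203 Bond=-51.8979
(2,1): Delta=-5.4541 Bond=1005.8636
(2,2): Delta=5.9017 Bond=-944.3397
(3,0): Delta=1.1409 Bond=22.0900
(3,1): Delta=1.8447 Bond=-72.3411
(3,2): Delta=-7.0206 Bond=1313.1346
(3,3): Delta=8.6751 Bond=-1544.1210
V0=158.5707

Under the risk-neutral measure, an up-move has probability p* = (R−d)/(u−d) = 0.8000 and values discount at R = 1.03.
Payoff layer (t=4): V(4,0)=158.1000, V(4,1)=180.4100, V(4,2)=222.4300, V(4,3)=36.1500, V(4,4)=304.2700
(3,0): S=130.3678. Δ = (V_up−V_dn)/(S_up−S_dn) = (180.4100−158.1000)/(138.1898−118.6347) = 1.1409. V = [p*·180.4100 + (1−p*)·158.1000]/1.03 = 170.8233. B = V − Δ·S = 22.0900.
(3,1): S=151.8570. Δ = (V_up−V_dn)/(S_up−S_dn) = (222.4300−180.4100)/(160.9684−138.1898) = 1.8447. V = [p*·222.4300 + (1−p*)·180.4100]/1.03 = 207.7922. B = V − Δ·S = -72.3411.
(3,2): S=176.8883. Δ = (V_up−V_dn)/(S_up−S_dn) = (36.1500−222.4300)/(187.5016−160.9684) = -7.0206. V = [p*·36.1500 + (1−p*)·222.4300]/1.03 = 71.2680. B = V − Δ·S = 1313.1346.
(3,3): S=206.0458. Δ = (V_up−V_dn)/(S_up−S_dn) = (304.2700−36.1500)/(218.4085−187.5016) = 8.6751. V = [p*·304.2700 + (1−p*)·36.1500]/1.03 = 243.3456. B = V − Δ·S = -1544.1210.
(2,0): S=143.2613. Δ = (V_up−V_dn)/(S_up−S_dn) = (207.7922−170.8233)/(151.8570−130.3678) = 1.7203. V = [p*·207.7922 + (1−p*)·170.8233]/1.03 = 194.5616. B = V − Δ·S = -51.8979.
(2,1): S=166.8758. Δ = (V_up−V_dn)/(S_up−S_dn) = (71.2680−207.7922)/(176.8883−151.8570) = -5.4541. V = [p*·71.2680 + (1−p*)·207.7922]/1.03 = 95.7018. B = V − Δ·S = 1005.8636.
(2,2): S=194.3828. Δ = (V_up−V_dn)/(S_up−S_dn) = (243.3456−71.2680)/(206.0458−176.8883) = 5.9017. V = [p*·243.3456 + (1−p*)·71.2680]/1.03 = 202.8448. B = V − Δ·S = -944.3397.
(1,0): S=157.4300. Δ = (V_up−V_dn)/(S_up−S_dn) = (95.7018−194.5616)/(166.8758−143.2613) = -4.1864. V = [p*·95.7018 + (1−p*)·194.5616]/1.03 = 112.1104. B = V − Δ·S = 771.1760.
(1,1): S=183.3800. Δ = (V_up−V_dn)/(S_up−S_dn) = (202.8448−95.7018)/(194.3828−166.8758) = 3.8951. V = [p*·202.8448 + (1−p*)·95.7018]/1.03 = 176.1322. B = V − Δ·S = -538.1544.
(0,0): S=173.0000. Δ = (V_up−V_dn)/(S_up−S_dn) = (176.1322−112.1104)/(183.3800−157.4300) = 2.4671. V = [p*·176.1322 + (1−p*)·112.1104]/1.03 = 158.5707. B = V − Δ·S = -268.2411.
Root portfolio cost Δ·173+B reproduces V0=158.5707.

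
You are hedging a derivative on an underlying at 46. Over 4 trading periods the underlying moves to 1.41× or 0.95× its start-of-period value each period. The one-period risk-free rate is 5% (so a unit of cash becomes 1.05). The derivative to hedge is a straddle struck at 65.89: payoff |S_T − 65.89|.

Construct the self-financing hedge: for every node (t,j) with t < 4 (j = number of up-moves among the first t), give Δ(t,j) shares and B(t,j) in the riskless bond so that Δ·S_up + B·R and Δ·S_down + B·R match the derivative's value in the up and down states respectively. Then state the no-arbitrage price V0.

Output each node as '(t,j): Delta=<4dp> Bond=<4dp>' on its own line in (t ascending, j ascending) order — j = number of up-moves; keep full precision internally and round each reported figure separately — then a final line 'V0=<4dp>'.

No-arbitrage ⇒ martingale measure with p* = (R−d)/(u−d) = 0.2174.
Terminal values V(4,·): V(4,0)=28.4227, V(4,1)=10.2807, V(4,2)=16.6460, V(4,3)=56.6108, V(4,4)=115.9269
(3,0): S=39.4392. Δ = (V_up−V_dn)/(S_up−S_dn) = (10.2807−28.4227)/(55.6093−37.4673) = -1.0000. V = [p*·10.2807 + (1−p*)·28.4227]/1.05 = 23.3131. B = V − Δ·S = 62.7524.
(3,1): S=58.5361. Δ = (V_up−V_dn)/(S_up−S_dn) = (16.6460−10.2807)/(82.5360−55.6093) = 0.2364. V = [p*·16.6460 + (1−p*)·10.2807]/1.05 = 11.1090. B = V − Δ·S = -2.7287.
(3,2): S=86.8800. Δ = (V_up−V_dn)/(S_up−S_dn) = (56.6108−16.6460)/(122.5008−82.5360) = 1.0000. V = [p*·56.6108 + (1−p*)·16.6460]/1.05 = 24.1276. B = V − Δ·S = -62.7524.
(3,3): S=128.9482. Δ = (V_up−V_dn)/(S_up−S_dn) = (115.9269−56.6108)/(181.8169−122.5008) = 1.0000. V = [p*·115.9269 + (1−p*)·56.6108]/1.05 = 66.1958. B = V − Δ·S = -62.7524.
(2,0): S=41.5150. Δ = (V_up−V_dn)/(S_up−S_dn) = (11.1090−23.3131)/(58.5361−39.4393) = -0.6391. V = [p*·11.1090 + (1−p*)·23.3131]/1.05 = 19.6762. B = V − Δ·S = 46.2070.
(2,1): S=61.6170. Δ = (V_up−V_dn)/(S_up−S_dn) = (24.1276−11.1090)/(86.8800−58.5361) = 0.4593. V = [p*·24.1276 + (1−p*)·11.1090]/1.05 = 13.2753. B = V − Δ·S = -15.0260.
(2,2): S=91.4526. Δ = (V_up−V_dn)/(S_up−S_dn) = (66.1958−24.1276)/(128.9482−86.8800) = 1.0000. V = [p*·66.1958 + (1−p*)·24.1276]/1.05 = 31.6884. B = V − Δ·S = -59.7642.
(1,0): S=43.7000. Δ = (V_up−V_dn)/(S_up−S_dn) = (13.2753−19.6762)/(61.6170−41.5150) = -0.3184. V = [p*·13.2753 + (1−p*)·19.6762]/1.05 = 17.4140. B = V − Δ·S = 31.3290.
(1,1): S=64.8600. Δ = (V_up−V_dn)/(S_up−S_dn) = (31.6884−13.2753)/(91.4526−61.6170) = 0.6172. V = [p*·31.6884 + (1−p*)·13.2753]/1.05 = 16.4554. B = V − Δ·S = -23.5730.
(0,0): S=46.0000. Δ = (V_up−V_dn)/(S_up−S_dn) = (16.4554−17.4140)/(64.8600−43.7000) = -0.0453. V = [p*·16.4554 + (1−p*)·17.4140]/1.05 = 16.3863. B = V − Δ·S = 18.4703.
Root portfolio cost Δ·46+B reproduces V0=16.3863.

(0,0): Delta=-0.0453 Bond=18.4703
(1,0): Delta=-0.3184 Bond=31.3290
(1,1): Delta=0.6172 Bond=-23.5730
(2,0): Delta=-0.6391 Bond=46.2070
(2,1): Delta=0.4593 Bond=-15.0260
(2,2): Delta=1.0000 Bond=-59.7642
(3,0): Delta=-1.0000 Bond=62.7524
(3,1): Delta=0.2364 Bond=-2.7287
(3,2): Delta=1.0000 Bond=-62.7524
(3,3): Delta=1.0000 Bond=-62.7524
V0=16.3863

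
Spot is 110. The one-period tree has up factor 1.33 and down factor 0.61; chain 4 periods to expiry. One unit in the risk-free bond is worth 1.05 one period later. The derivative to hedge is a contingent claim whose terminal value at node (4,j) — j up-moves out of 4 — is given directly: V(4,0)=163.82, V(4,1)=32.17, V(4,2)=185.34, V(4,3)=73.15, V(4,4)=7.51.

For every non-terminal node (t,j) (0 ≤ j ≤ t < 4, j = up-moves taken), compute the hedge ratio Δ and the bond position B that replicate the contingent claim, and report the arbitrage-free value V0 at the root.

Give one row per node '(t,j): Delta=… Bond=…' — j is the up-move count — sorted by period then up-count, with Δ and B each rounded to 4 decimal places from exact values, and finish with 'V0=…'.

(0,0): Delta=-0.3178 Bond=115.7429
(1,0): Delta=0.2064 Bond=86.3555
(1,1): Delta=-0.4708 Bond=143.9139
(2,0): Delta=1.3704 Bond=43.0289
(2,1): Delta=-0.1333 Bond=120.9925
(2,2): Delta=-0.5693 Bond=170.2750
(3,0): Delta=-7.3233 Bond=262.2446
(3,1): Delta=3.9078 Bond=-92.9515
(3,2): Delta=-1.3128 Bond=267.0380
(3,3): Delta=-0.3523 Bond=122.6302
V0=80.7862

Since d<R<u, set p* = (R−d)/(u−d) = 0.6111; price each node as the discounted p*-expectation of its children.
Terminal payoffs: V(4,0)=163.8200, V(4,1)=32.1700, V(4,2)=185.3400, V(4,3)=73.1500, V(4,4)=7.5100
  t=3,j=0: stock 24.9679 → up 33.2073 (V=32.1700), down 15.2304 (V=163.8200). Price 79.3974; hedge Δ=-7.3233, bond B=262.2446.
  t=3,j=1: stock 54.4382 → up 72.4028 (V=185.3400), down 33.2073 (V=32.1700). Price 119.7847; hedge Δ=3.9078, bond B=-92.9515.
  t=3,j=2: stock 118.6932 → up 157.8619 (V=73.1500), down 72.4028 (V=185.3400). Price 111.2185; hedge Δ=-1.3128, bond B=267.0380.
  t=3,j=3: stock 258.7901 → up 344.1908 (V=7.5100), down 157.8619 (V=73.1500). Price 31.4635; hedge Δ=-0.3523, bond B=122.6302.
  t=2,j=0: stock 40.9310 → up 54.4382 (V=119.7847), down 24.9679 (V=79.3974). Price 99.1224; hedge Δ=1.3704, bond B=43.0289.
  t=2,j=1: stock 89.2430 → up 118.6932 (V=111.2185), down 54.4382 (V=119.7847). Price 109.0950; hedge Δ=-0.1333, bond B=120.9925.
  t=2,j=2: stock 194.5790 → up 258.7901 (V=31.4635), down 118.6932 (V=111.2185). Price 59.5041; hedge Δ=-0.5693, bond B=170.2750.
  t=1,j=0: stock 67.1000 → up 89.2430 (V=109.0950), down 40.9310 (V=99.1224). Price 100.2065; hedge Δ=0.2064, bond B=86.3555.
  t=1,j=1: stock 146.3000 → up 194.5790 (V=59.5041), down 89.2430 (V=109.0950). Price 75.0376; hedge Δ=-0.4708, bond B=143.9139.
  t=0,j=0: stock 110.0000 → up 146.3000 (V=75.0376), down 67.1000 (V=100.2065). Price 80.7862; hedge Δ=-0.3178, bond B=115.7429.
Root portfolio cost Δ·110+B reproduces V0=80.7862.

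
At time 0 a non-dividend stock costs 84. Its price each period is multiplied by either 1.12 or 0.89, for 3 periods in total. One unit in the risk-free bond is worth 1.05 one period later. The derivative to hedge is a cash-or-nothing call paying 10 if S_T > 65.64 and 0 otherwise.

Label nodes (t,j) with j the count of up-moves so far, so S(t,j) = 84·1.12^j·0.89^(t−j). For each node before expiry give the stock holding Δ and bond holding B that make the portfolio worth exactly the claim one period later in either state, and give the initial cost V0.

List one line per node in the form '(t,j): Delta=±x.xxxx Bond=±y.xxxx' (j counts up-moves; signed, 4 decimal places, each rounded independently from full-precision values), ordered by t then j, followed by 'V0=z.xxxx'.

(0,0): Delta=0.0435 Bond=4.7420
(1,0): Delta=0.1686 Bond=-4.3723
(1,1): Delta=0.0000 Bond=9.0703
(2,0): Delta=0.6535 Bond=-36.8530
(2,1): Delta=0.0000 Bond=9.5238
(2,2): Delta=0.0000 Bond=9.5238
V0=8.3949

Under the risk-neutral measure, an up-move has probability p* = (R−d)/(u−d) = 0.6957 and values discount at R = 1.05.
Terminal payoffs: V(3,0)=0.0000, V(3,1)=10.0000, V(3,2)=10.0000, V(3,3)=10.0000
  t=2,j=0: stock 66.5364 → up 74.5208 (V=10.0000), down 59.2174 (V=0.0000). Price 6.6253; hedge Δ=0.6535, bond B=-36.8530.
  t=2,j=1: stock 83.7312 → up 93.7789 (V=10.0000), down 74.5208 (V=10.0000). Price 9.5238; hedge Δ=0.0000, bond B=9.5238.
  t=2,j=2: stock 105.3696 → up 118.0140 (V=10.0000), down 93.7789 (V=10.0000). Price 9.5238; hedge Δ=0.0000, bond B=9.5238.
  t=1,j=0: stock 74.7600 → up 83.7312 (V=9.5238), down 66.5364 (V=6.6253). Price 8.2301; hedge Δ=0.1686, bond B=-4.3723.
  t=1,j=1: stock 94.0800 → up 105.3696 (V=9.5238), down 83.7312 (V=9.5238). Price 9.0703; hedge Δ=0.0000, bond B=9.0703.
  t=0,j=0: stock 84.0000 → up 94.0800 (V=9.0703), down 74.7600 (V=8.2301). Price 8.3949; hedge Δ=0.0435, bond B=4.7420.
The time-0 hedge costs 8.3949, which is the no-arbitrage price.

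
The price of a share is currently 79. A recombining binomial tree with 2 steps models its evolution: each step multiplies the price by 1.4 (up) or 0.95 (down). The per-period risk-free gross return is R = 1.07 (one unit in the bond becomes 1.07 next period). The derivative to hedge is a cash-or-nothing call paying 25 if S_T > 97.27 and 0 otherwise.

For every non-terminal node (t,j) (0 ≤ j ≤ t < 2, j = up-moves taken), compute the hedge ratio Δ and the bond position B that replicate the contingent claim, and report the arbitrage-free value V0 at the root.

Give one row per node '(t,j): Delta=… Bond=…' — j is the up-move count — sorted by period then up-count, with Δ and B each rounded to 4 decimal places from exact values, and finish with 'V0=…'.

Since d<R<u, set p* = (R−d)/(u−d) = 0.2667; price each node as the discounted p*-expectation of its children.
At expiry t=2: V(2,0)=0.0000, V(2,1)=25.0000, V(2,2)=25.0000
  t=1,j=0: stock 75.0500 → up 105.0700 (V=25.0000), down 71.2975 (V=0.0000). Price 6.2305; hedge Δ=0.7402, bond B=-49.3250.
  t=1,j=1: stock 110.6000 → up 154.8400 (V=25.0000), down 105.0700 (V=25.0000). Price 23.3645; hedge Δ=0.0000, bond B=23.3645.
  t=0,j=0: stock 79.0000 → up 110.6000 (V=23.3645), down 75.0500 (V=6.2305). Price 10.0931; hedge Δ=0.4820, bond B=-27.9824.
Root portfolio cost Δ·79+B reproduces V0=10.0931.

(0,0): Delta=0.4820 Bond=-27.9824
(1,0): Delta=0.7402 Bond=-49.3250
(1,1): Delta=0.0000 Bond=23.3645
V0=10.0931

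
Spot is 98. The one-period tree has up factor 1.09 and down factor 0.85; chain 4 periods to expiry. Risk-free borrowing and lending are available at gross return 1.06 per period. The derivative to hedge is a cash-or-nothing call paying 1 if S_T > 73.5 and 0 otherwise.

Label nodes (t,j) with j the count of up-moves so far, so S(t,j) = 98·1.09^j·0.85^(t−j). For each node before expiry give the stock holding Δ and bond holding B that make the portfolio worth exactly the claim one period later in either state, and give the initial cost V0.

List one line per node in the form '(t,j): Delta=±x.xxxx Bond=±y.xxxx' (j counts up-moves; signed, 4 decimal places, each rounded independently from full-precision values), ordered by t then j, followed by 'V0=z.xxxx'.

(0,0): Delta=0.0015 Bond=0.6430
(1,0): Delta=0.0097 Bond=-0.0077
(1,1): Delta=0.0005 Bond=0.7800
(2,0): Delta=0.0486 Bond=-2.7581
(2,1): Delta=0.0054 Bond=0.3847
(2,2): Delta=0.0000 Bond=0.8900
(3,0): Delta=0.0000 Bond=0.0000
(3,1): Delta=0.0540 Bond=-3.3412
(3,2): Delta=0.0000 Bond=0.9434
(3,3): Delta=0.0000 Bond=0.9434
V0=0.7865

No-arbitrage ⇒ martingale measure with p* = (R−d)/(u−d) = 0.8750.
At expiry t=4: V(4,0)=0.0000, V(4,1)=0.0000, V(4,2)=1.0000, V(4,3)=1.0000, V(4,4)=1.0000
(3,0): S=60.1842. Δ = (V_up−V_dn)/(S_up−S_dn) = (0.0000−0.0000)/(65.6008−51.1566) = 0.0000. V = [p*·0.0000 + (1−p*)·0.0000]/1.06 = 0.0000. B = V − Δ·S = 0.0000.
(3,1): S=77.1774. Δ = (V_up−V_dn)/(S_up−S_dn) = (1.0000−0.0000)/(84.1234−65.6008) = 0.0540. V = [p*·1.0000 + (1−p*)·0.0000]/1.06 = 0.8255. B = V − Δ·S = -3.3412.
(3,2): S=98.9687. Δ = (V_up−V_dn)/(S_up−S_dn) = (1.0000−1.0000)/(107.8759−84.1234) = 0.0000. V = [p*·1.0000 + (1−p*)·1.0000]/1.06 = 0.9434. B = V − Δ·S = 0.9434.
(3,3): S=126.9128. Δ = (V_up−V_dn)/(S_up−S_dn) = (1.0000−1.0000)/(138.3350−107.8759) = 0.0000. V = [p*·1.0000 + (1−p*)·1.0000]/1.06 = 0.9434. B = V − Δ·S = 0.9434.
(2,0): S=70.8050. Δ = (V_up−V_dn)/(S_up−S_dn) = (0.8255−0.0000)/(77.1774−60.1842) = 0.0486. V = [p*·0.8255 + (1−p*)·0.0000]/1.06 = 0.6814. B = V − Δ·S = -2.7581.
(2,1): S=90.7970. Δ = (V_up−V_dn)/(S_up−S_dn) = (0.9434−0.8255)/(98.9687−77.1774) = 0.0054. V = [p*·0.9434 + (1−p*)·0.8255]/1.06 = 0.8761. B = V − Δ·S = 0.3847.
(2,2): S=116.4338. Δ = (V_up−V_dn)/(S_up−S_dn) = (0.9434−0.9434)/(126.9128−98.9687) = 0.0000. V = [p*·0.9434 + (1−p*)·0.9434]/1.06 = 0.8900. B = V − Δ·S = 0.8900.
(1,0): S=83.3000. Δ = (V_up−V_dn)/(S_up−S_dn) = (0.8761−0.6814)/(90.7970−70.8050) = 0.0097. V = [p*·0.8761 + (1−p*)·0.6814]/1.06 = 0.8035. B = V − Δ·S = -0.0077.
(1,1): S=106.8200. Δ = (V_up−V_dn)/(S_up−S_dn) = (0.8900−0.8761)/(116.4338−90.7970) = 0.0005. V = [p*·0.8900 + (1−p*)·0.8761]/1.06 = 0.8380. B = V − Δ·S = 0.7800.
(0,0): S=98.0000. Δ = (V_up−V_dn)/(S_up−S_dn) = (0.8380−0.8035)/(106.8200−83.3000) = 0.0015. V = [p*·0.8380 + (1−p*)·0.8035]/1.06 = 0.7865. B = V − Δ·S = 0.6430.
Self-financing check: at every node Δ·S+B equals the discounted successor values.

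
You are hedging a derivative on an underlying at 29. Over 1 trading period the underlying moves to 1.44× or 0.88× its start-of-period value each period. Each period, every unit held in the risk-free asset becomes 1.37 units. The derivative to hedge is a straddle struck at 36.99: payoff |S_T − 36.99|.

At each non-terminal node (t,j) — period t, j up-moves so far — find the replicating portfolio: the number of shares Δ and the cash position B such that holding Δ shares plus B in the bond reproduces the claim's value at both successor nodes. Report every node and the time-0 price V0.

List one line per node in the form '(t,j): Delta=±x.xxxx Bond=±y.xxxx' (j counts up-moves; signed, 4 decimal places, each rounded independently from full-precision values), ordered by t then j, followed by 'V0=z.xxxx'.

(0,0): Delta=-0.4126 Bond=16.0574
V0=4.0931

Risk-neutral probability p* = (R−d)/(u−d) = (1.37−0.88)/(1.44−0.88) = 0.8750.
Terminal values V(1,·): V(1,0)=11.4700, V(1,1)=4.7700
(0,0): S=29.0000. Δ = (V_up−V_dn)/(S_up−S_dn) = (4.7700−11.4700)/(41.7600−25.5200) = -0.4126. V = [p*·4.7700 + (1−p*)·11.4700]/1.37 = 4.0931. B = V − Δ·S = 16.0574.
Self-financing check: at every node Δ·S+B equals the discounted successor values.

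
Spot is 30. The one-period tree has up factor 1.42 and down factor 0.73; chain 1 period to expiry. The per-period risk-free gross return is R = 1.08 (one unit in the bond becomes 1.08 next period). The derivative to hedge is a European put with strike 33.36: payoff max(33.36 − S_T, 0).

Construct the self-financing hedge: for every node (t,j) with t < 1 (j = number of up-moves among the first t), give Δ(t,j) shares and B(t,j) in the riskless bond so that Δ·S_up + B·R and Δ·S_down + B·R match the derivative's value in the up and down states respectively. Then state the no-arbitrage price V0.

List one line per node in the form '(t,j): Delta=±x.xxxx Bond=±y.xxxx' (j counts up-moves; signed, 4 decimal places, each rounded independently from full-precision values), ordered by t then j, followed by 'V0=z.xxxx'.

(0,0): Delta=-0.5536 Bond=21.8374
V0=5.2287

Risk-neutral probability p* = (R−d)/(u−d) = (1.08−0.73)/(1.42−0.73) = 0.5072.
Terminal payoffs: V(1,0)=11.4600, V(1,1)=0.0000
  t=0,j=0: stock 30.0000 → up 42.6000 (V=0.0000), down 21.9000 (V=11.4600). Price 5.2287; hedge Δ=-0.5536, bond B=21.8374.
Each (Δ,B) replicates both successor values, so the strategy is self-financing and V0 is arbitrage-free.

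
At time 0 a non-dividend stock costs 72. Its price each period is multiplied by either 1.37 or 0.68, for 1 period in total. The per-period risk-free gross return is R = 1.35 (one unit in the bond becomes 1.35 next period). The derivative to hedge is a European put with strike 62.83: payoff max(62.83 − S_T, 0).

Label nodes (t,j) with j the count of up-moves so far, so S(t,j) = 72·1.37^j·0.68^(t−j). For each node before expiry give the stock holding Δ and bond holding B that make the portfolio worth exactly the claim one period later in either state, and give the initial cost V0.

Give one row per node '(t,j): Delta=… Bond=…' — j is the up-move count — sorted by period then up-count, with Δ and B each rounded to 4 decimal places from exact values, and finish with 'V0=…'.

(0,0): Delta=-0.2792 Bond=20.3992
V0=0.2978

Under the risk-neutral measure, an up-move has probability p* = (R−d)/(u−d) = 0.9710 and values discount at R = 1.35.
At expiry t=1: V(1,0)=13.8700, V(1,1)=0.0000
Node (0,0) S=72.0000: V=(p*·0.0000+(1−p*)·13.8700)/1.35=0.2978; Δ=(0.0000−13.8700)/(98.6400−48.9600)=-0.2792; B=V−Δ·S=20.3992
The time-0 hedge costs 0.2978, which is the no-arbitrage price.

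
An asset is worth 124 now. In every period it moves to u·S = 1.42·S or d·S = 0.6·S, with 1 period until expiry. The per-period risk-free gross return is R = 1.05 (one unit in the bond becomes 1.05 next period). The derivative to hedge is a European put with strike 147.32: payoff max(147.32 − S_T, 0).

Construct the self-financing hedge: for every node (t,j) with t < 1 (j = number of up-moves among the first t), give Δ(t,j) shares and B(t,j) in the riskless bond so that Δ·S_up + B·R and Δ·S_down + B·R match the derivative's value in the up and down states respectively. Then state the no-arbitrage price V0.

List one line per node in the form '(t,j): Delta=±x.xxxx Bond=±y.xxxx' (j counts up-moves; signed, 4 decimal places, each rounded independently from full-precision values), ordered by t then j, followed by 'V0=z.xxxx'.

Since d<R<u, set p* = (R−d)/(u−d) = 0.5488; price each node as the discounted p*-expectation of its children.
Terminal values V(1,·): V(1,0)=72.9200, V(1,1)=0.0000
  t=0,j=0: stock 124.0000 → up 176.0800 (V=0.0000), down 74.4000 (V=72.9200). Price 31.3361; hedge Δ=-0.7172, bond B=120.2630.
Self-financing check: at every node Δ·S+B equals the discounted successor values.

(0,0): Delta=-0.7172 Bond=120.2630
V0=31.3361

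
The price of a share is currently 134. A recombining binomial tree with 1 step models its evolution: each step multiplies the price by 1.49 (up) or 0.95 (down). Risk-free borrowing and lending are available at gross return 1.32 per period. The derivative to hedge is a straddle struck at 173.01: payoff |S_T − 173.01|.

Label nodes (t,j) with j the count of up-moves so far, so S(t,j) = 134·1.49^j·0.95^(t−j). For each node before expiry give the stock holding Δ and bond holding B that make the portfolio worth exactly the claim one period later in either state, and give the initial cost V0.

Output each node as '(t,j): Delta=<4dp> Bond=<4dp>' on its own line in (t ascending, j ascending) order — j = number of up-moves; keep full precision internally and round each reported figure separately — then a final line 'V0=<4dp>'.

(0,0): Delta=-0.2634 Bond=60.0314
V0=24.7351

Risk-neutral probability p* = (R−d)/(u−d) = (1.32−0.95)/(1.49−0.95) = 0.6852.
At expiry t=1: V(1,0)=45.7100, V(1,1)=26.6500
  t=0,j=0: stock 134.0000 → up 199.6600 (V=26.6500), down 127.3000 (V=45.7100). Price 24.7351; hedge Δ=-0.2634, bond B=60.0314.
The time-0 hedge costs 24.7351, which is the no-arbitrage price.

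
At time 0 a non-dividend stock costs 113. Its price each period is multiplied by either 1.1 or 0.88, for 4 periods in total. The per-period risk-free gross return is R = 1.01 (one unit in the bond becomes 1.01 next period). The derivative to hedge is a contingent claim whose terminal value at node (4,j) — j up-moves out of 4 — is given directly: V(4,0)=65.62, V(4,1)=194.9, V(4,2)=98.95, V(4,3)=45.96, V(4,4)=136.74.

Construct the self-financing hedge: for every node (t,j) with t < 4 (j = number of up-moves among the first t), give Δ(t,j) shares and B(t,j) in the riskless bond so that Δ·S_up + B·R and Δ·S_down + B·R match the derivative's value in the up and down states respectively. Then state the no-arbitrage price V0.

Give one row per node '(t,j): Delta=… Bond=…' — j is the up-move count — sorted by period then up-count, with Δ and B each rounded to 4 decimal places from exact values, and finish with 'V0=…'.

(0,0): Delta=-0.9211 Bond=200.4315
(1,0): Delta=-1.9383 Bond=303.5863
(1,1): Delta=-0.3577 Bond=132.4085
(2,0): Delta=-0.1960 Bond=154.1560
(2,1): Delta=-2.9033 Bond=412.1757
(2,2): Delta=1.0521 Bond=-59.0357
(3,0): Delta=7.6310 Bond=-447.0297
(3,1): Delta=-4.5309 Bond=572.9703
(3,2): Delta=-2.0018 Bond=307.8317
(3,3): Delta=2.7435 Bond=-314.0198
V0=96.3477

Since d<R<u, set p* = (R−d)/(u−d) = 0.5909; price each node as the discounted p*-expectation of its children.
Terminal values V(4,·): V(4,0)=65.6200, V(4,1)=194.9000, V(4,2)=98.9500, V(4,3)=45.9600, V(4,4)=136.7400
(3,0): S=77.0063. Δ = (V_up−V_dn)/(S_up−S_dn) = (194.9000−65.6200)/(84.7070−67.7656) = 7.6310. V = [p*·194.9000 + (1−p*)·65.6200]/1.01 = 140.6067. B = V − Δ·S = -447.0297.
(3,1): S=96.2579. Δ = (V_up−V_dn)/(S_up−S_dn) = (98.9500−194.9000)/(105.8837−84.7070) = -4.5309. V = [p*·98.9500 + (1−p*)·194.9000]/1.01 = 136.8339. B = V − Δ·S = 572.9703.
(3,2): S=120.3224. Δ = (V_up−V_dn)/(S_up−S_dn) = (45.9600−98.9500)/(132.3546−105.8837) = -2.0018. V = [p*·45.9600 + (1−p*)·98.9500]/1.01 = 66.9680. B = V − Δ·S = 307.8317.
(3,3): S=150.4030. Δ = (V_up−V_dn)/(S_up−S_dn) = (136.7400−45.9600)/(165.4433−132.3546) = 2.7435. V = [p*·136.7400 + (1−p*)·45.9600]/1.01 = 98.6166. B = V − Δ·S = -314.0198.
(2,0): S=87.5072. Δ = (V_up−V_dn)/(S_up−S_dn) = (136.8339−140.6067)/(96.2579−77.0063) = -0.1960. V = [p*·136.8339 + (1−p*)·140.6067]/1.01 = 137.0072. B = V − Δ·S = 154.1560.
(2,1): S=109.3840. Δ = (V_up−V_dn)/(S_up−S_dn) = (66.9680−136.8339)/(120.3224−96.2579) = -2.9033. V = [p*·66.9680 + (1−p*)·136.8339]/1.01 = 94.6035. B = V − Δ·S = 412.1757.
(2,2): S=136.7300. Δ = (V_up−V_dn)/(S_up−S_dn) = (98.6166−66.9680)/(150.4030−120.3224) = 1.0521. V = [p*·98.6166 + (1−p*)·66.9680]/1.01 = 84.8212. B = V − Δ·S = -59.0357.
(1,0): S=99.4400. Δ = (V_up−V_dn)/(S_up−S_dn) = (94.6035−137.0072)/(109.3840−87.5072) = -1.9383. V = [p*·94.6035 + (1−p*)·137.0072]/1.01 = 110.8421. B = V − Δ·S = 303.5863.
(1,1): S=124.3000. Δ = (V_up−V_dn)/(S_up−S_dn) = (84.8212−94.6035)/(136.7300−109.3840) = -0.3577. V = [p*·84.8212 + (1−p*)·94.6035]/1.01 = 87.9436. B = V − Δ·S = 132.4085.
(0,0): S=113.0000. Δ = (V_up−V_dn)/(S_up−S_dn) = (87.9436−110.8421)/(124.3000−99.4400) = -0.9211. V = [p*·87.9436 + (1−p*)·110.8421]/1.01 = 96.3477. B = V − Δ·S = 200.4315.
The time-0 hedge costs 96.3477, which is the no-arbitrage price.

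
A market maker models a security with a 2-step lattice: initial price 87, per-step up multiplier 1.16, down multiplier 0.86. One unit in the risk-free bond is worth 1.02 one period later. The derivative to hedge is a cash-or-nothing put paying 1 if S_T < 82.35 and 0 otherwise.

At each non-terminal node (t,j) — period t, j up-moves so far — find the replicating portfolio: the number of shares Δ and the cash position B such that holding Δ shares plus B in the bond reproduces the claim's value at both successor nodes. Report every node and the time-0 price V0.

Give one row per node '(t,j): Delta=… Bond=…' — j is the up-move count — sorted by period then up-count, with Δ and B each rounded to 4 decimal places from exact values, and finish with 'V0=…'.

Risk-neutral probability p* = (R−d)/(u−d) = (1.02−0.86)/(1.16−0.86) = 0.5333.
Payoff layer (t=2): V(2,0)=1.0000, V(2,1)=0.0000, V(2,2)=0.0000
  t=1,j=0: stock 74.8200 → up 86.7912 (V=0.0000), down 64.3452 (V=1.0000). Price 0.4575; hedge Δ=-0.0446, bond B=3.7908.
  t=1,j=1: stock 100.9200 → up 117.0672 (V=0.0000), down 86.7912 (V=0.0000). Price 0.0000; hedge Δ=0.0000, bond B=0.0000.
  t=0,j=0: stock 87.0000 → up 100.9200 (V=0.0000), down 74.8200 (V=0.4575). Price 0.2093; hedge Δ=-0.0175, bond B=1.7344.
Check: Δ(0,0)·S0 + B(0,0) = 0.2093 = V0.

(0,0): Delta=-0.0175 Bond=1.7344
(1,0): Delta=-0.0446 Bond=3.7908
(1,1): Delta=0.0000 Bond=0.0000
V0=0.2093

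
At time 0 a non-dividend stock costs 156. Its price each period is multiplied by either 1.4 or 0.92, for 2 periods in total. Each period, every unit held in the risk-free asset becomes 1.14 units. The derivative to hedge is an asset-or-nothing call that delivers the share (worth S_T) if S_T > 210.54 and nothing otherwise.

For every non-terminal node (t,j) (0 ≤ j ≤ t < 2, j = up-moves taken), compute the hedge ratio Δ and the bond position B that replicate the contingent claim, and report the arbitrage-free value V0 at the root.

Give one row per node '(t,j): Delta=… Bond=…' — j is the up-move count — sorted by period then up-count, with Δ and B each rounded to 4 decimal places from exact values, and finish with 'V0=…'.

No-arbitrage ⇒ martingale measure with p* = (R−d)/(u−d) = 0.4583.
Terminal values V(2,·): V(2,0)=0.0000, V(2,1)=0.0000, V(2,2)=305.7600
(1,0): S=143.5200. Δ = (V_up−V_dn)/(S_up−S_dn) = (0.0000−0.0000)/(200.9280−132.0384) = 0.0000. V = [p*·0.0000 + (1−p*)·0.0000]/1.14 = 0.0000. B = V − Δ·S = 0.0000.
(1,1): S=218.4000. Δ = (V_up−V_dn)/(S_up−S_dn) = (305.7600−0.0000)/(305.7600−200.9280) = 2.9167. V = [p*·305.7600 + (1−p*)·0.0000]/1.14 = 122.9298. B = V − Δ·S = -514.0702.
(0,0): S=156.0000. Δ = (V_up−V_dn)/(S_up−S_dn) = (122.9298−0.0000)/(218.4000−143.5200) = 1.6417. V = [p*·122.9298 + (1−p*)·0.0000]/1.14 = 49.4235. B = V − Δ·S = -206.6803.
The time-0 hedge costs 49.4235, which is the no-arbitrage price.

(0,0): Delta=1.6417 Bond=-206.6803
(1,0): Delta=0.0000 Bond=0.0000
(1,1): Delta=2.9167 Bond=-514.0702
V0=49.4235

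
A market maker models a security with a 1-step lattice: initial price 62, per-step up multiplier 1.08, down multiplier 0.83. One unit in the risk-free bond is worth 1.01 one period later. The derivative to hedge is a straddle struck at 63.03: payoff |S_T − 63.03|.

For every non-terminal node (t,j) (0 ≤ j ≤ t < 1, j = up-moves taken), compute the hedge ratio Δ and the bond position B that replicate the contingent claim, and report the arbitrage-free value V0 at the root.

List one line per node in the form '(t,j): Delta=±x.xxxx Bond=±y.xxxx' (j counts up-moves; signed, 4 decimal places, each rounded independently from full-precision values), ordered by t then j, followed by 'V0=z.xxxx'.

The replicating-portfolio and risk-neutral prices coincide; use p* = (1.01−0.83)/(1.08−0.83) = 0.7200 for the latter.
Payoff layer (t=1): V(1,0)=11.5700, V(1,1)=3.9300
  t=0,j=0: stock 62.0000 → up 66.9600 (V=3.9300), down 51.4600 (V=11.5700). Price 6.0091; hedge Δ=-0.4929, bond B=36.5691.
Root portfolio cost Δ·62+B reproduces V0=6.0091.

(0,0): Delta=-0.4929 Bond=36.5691
V0=6.0091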